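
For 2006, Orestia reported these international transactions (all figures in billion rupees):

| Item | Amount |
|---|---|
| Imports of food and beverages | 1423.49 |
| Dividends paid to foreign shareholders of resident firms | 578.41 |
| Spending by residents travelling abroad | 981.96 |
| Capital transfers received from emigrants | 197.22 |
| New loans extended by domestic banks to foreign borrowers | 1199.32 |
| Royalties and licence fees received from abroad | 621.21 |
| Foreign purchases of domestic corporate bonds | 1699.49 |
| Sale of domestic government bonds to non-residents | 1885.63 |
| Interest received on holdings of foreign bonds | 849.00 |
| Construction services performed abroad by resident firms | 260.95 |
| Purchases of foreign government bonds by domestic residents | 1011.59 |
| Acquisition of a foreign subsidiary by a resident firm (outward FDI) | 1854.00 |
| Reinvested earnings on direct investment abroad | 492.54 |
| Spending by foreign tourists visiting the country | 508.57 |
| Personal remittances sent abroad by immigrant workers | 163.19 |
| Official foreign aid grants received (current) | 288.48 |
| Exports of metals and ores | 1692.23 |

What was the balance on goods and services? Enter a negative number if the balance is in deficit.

677.51

Goods: 1692.23 - 1423.49 = 268.74
Services: -981.96 + 621.21 + 260.95 + 508.57 = 408.77
Trade balance = 268.74 + 408.77 = 677.51
(Excluded from the trade balance — primary income: dividends paid to foreign shareholders of resident firms 578.41, interest received on holdings of foreign bonds 849.00, reinvested earnings on direct investment abroad 492.54; capital account: capital transfers received from emigrants 197.22; financial account: new loans extended by domestic banks to foreign borrowers 1199.32, foreign purchases of domestic corporate bonds 1699.49, sale of domestic government bonds to non-residents 1885.63, purchases of foreign government bonds by domestic residents 1011.59, acquisition of a foreign subsidiary by a resident firm (outward FDI) 1854.00; secondary income: personal remittances sent abroad by immigrant workers 163.19, official foreign aid grants received (current) 288.48.)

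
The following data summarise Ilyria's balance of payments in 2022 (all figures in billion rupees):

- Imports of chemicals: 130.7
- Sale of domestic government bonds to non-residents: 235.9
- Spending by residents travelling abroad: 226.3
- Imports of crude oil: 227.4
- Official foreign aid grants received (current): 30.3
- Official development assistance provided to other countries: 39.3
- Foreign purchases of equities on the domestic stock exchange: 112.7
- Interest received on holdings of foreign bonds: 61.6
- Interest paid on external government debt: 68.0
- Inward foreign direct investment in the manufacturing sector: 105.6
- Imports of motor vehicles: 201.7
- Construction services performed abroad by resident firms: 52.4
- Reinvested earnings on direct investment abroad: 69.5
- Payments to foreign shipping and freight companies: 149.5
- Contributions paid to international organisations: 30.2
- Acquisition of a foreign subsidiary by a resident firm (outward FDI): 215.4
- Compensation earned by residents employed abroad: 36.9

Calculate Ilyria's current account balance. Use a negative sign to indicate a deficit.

Goods: -130.7 - 201.7 - 227.4 = -559.8
Services: -226.3 - 149.5 + 52.4 = -323.4
Primary income: 69.5 - 68.0 + 61.6 + 36.9 = 100.0
Secondary income: -30.2 + 30.3 - 39.3 = -39.2
Current account = (-559.8) + (-323.4) + 100.0 + (-39.2) = -822.4
(Excluded from the current account — financial account: sale of domestic government bonds to non-residents 235.9, foreign purchases of equities on the domestic stock exchange 112.7, inward foreign direct investment in the manufacturing sector 105.6, acquisition of a foreign subsidiary by a resident firm (outward FDI) 215.4.)

-822.4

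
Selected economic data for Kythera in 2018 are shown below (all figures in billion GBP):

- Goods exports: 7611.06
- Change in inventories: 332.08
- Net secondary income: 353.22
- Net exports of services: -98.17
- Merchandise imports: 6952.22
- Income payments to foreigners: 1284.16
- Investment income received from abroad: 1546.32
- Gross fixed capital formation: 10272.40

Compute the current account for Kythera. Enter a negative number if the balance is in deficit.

1176.05

Goods balance = 7611.06 - 6952.22 = 658.84
Services balance = -98.17
Trade balance (goods + services) = 658.84 + (-98.17) = 560.67
Net primary income = 1546.32 - 1284.16 = 262.16
Net secondary income = 353.22
Current account = 560.67 + 262.16 + 353.22 = 1176.05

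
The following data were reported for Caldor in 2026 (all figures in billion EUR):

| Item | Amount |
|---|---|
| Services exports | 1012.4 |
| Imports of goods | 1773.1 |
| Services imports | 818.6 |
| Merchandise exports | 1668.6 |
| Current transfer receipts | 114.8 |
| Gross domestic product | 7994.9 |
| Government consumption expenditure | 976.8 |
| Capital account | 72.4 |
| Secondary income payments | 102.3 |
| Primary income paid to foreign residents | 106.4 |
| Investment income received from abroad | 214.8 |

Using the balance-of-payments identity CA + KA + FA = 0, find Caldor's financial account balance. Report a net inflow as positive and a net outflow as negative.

Goods balance = 1668.6 - 1773.1 = -104.5
Services balance = 1012.4 - 818.6 = 193.8
Trade balance (goods + services) = -104.5 + 193.8 = 89.3
Net primary income = 214.8 - 106.4 = 108.4
Net secondary income = 114.8 - 102.3 = 12.5
Current account = 89.3 + 108.4 + 12.5 = 210.2
Financial account = -(210.2 + 72.4) = -282.6

-282.6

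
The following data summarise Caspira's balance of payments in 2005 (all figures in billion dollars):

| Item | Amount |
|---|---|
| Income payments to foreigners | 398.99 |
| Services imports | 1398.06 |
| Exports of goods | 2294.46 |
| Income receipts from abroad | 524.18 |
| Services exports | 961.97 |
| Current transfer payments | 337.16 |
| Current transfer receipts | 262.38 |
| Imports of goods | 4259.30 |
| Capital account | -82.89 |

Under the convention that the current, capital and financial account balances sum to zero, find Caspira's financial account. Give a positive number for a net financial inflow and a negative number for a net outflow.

Goods balance = 2294.46 - 4259.30 = -1964.84
Services balance = 961.97 - 1398.06 = -436.09
Trade balance (goods + services) = -1964.84 + (-436.09) = -2400.93
Net primary income = 524.18 - 398.99 = 125.19
Net secondary income = 262.38 - 337.16 = -74.78
Current account = -2400.93 + 125.19 + (-74.78) = -2350.52
Financial account = -(-2350.52 + (-82.89)) = 2433.41

2433.41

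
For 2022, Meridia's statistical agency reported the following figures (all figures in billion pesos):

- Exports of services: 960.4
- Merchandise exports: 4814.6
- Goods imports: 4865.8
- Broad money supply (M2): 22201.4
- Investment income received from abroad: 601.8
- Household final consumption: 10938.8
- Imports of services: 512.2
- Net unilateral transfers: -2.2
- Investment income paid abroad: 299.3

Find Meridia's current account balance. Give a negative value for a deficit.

Goods balance = 4814.6 - 4865.8 = -51.2
Services balance = 960.4 - 512.2 = 448.2
Trade balance (goods + services) = -51.2 + 448.2 = 397.0
Net primary income = 601.8 - 299.3 = 302.5
Net secondary income = -2.2
Current account = 397.0 + 302.5 + (-2.2) = 697.3

697.3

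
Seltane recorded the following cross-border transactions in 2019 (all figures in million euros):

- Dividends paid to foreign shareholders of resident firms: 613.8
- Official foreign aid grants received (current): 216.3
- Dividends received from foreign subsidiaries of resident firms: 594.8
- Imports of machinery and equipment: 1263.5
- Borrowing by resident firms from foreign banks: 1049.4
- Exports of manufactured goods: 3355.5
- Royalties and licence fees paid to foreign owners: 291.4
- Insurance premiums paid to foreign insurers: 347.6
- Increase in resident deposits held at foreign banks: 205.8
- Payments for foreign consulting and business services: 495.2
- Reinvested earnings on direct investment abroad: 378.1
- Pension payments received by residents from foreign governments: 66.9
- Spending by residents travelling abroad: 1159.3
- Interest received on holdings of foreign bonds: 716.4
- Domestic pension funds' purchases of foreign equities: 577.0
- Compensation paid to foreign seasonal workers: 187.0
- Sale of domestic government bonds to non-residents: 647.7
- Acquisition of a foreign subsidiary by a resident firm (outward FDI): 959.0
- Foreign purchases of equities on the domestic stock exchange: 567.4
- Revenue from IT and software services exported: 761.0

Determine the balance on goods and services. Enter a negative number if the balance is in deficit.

559.5

Goods: 3355.5 - 1263.5 = 2092.0
Services: -347.6 - 1159.3 + 761.0 - 495.2 - 291.4 = -1532.5
Trade balance = 2092.0 + (-1532.5) = 559.5
(Excluded from the trade balance — primary income: dividends paid to foreign shareholders of resident firms 613.8, dividends received from foreign subsidiaries of resident firms 594.8, reinvested earnings on direct investment abroad 378.1, interest received on holdings of foreign bonds 716.4, compensation paid to foreign seasonal workers 187.0; secondary income: official foreign aid grants received (current) 216.3, pension payments received by residents from foreign governments 66.9; financial account: borrowing by resident firms from foreign banks 1049.4, increase in resident deposits held at foreign banks 205.8, domestic pension funds' purchases of foreign equities 577.0, sale of domestic government bonds to non-residents 647.7, acquisition of a foreign subsidiary by a resident firm (outward FDI) 959.0, foreign purchases of equities on the domestic stock exchange 567.4.)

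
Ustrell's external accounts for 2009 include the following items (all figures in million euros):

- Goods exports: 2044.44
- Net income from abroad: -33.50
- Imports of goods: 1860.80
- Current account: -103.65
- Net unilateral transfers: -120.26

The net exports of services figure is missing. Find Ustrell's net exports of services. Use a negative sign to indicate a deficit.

-133.53

Current account = goods balance + services balance + net primary income + net secondary income
Sum of the known components = 29.88
Net exports of services = CA - (known components) = -103.65 - 29.88 = -133.53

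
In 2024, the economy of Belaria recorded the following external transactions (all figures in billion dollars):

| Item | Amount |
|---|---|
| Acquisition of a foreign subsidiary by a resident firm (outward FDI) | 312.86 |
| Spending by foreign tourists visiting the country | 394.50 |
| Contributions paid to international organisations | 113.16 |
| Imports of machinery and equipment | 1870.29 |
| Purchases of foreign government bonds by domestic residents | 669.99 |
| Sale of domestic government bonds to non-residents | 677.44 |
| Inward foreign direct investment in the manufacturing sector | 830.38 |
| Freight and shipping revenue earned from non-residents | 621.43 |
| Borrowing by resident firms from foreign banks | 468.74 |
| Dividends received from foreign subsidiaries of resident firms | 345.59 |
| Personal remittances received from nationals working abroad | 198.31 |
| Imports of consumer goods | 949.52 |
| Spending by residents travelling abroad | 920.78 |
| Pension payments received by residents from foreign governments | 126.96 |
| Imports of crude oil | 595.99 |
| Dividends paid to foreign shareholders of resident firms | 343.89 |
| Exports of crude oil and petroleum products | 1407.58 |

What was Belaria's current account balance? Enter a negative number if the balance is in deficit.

Goods: -949.52 + 1407.58 - 1870.29 - 595.99 = -2008.22
Services: 621.43 + 394.50 - 920.78 = 95.15
Primary income: 345.59 - 343.89 = 1.70
Secondary income: 126.96 + 198.31 - 113.16 = 212.11
Current account = (-2008.22) + 95.15 + 1.70 + 212.11 = -1699.26
(Excluded from the current account — financial account: acquisition of a foreign subsidiary by a resident firm (outward FDI) 312.86, purchases of foreign government bonds by domestic residents 669.99, sale of domestic government bonds to non-residents 677.44, inward foreign direct investment in the manufacturing sector 830.38, borrowing by resident firms from foreign banks 468.74.)

-1699.26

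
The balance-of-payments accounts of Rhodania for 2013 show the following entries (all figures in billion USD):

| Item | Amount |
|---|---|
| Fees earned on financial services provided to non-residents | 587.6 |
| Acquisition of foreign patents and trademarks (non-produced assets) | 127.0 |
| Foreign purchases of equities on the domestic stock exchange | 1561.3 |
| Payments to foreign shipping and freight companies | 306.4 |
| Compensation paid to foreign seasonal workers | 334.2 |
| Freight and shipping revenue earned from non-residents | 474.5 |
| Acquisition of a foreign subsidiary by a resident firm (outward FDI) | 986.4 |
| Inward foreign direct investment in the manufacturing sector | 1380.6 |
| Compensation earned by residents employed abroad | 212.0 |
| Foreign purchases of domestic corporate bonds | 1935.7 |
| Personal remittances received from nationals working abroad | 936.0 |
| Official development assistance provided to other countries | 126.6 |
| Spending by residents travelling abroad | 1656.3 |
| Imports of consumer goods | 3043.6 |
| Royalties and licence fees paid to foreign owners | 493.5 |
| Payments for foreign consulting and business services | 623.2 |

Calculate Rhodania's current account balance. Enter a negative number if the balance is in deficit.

Goods: -3043.6
Services: 474.5 + 587.6 - 306.4 - 623.2 - 1656.3 - 493.5 = -2017.3
Primary income: 212.0 - 334.2 = -122.2
Secondary income: -126.6 + 936.0 = 809.4
Current account = (-3043.6) + (-2017.3) + (-122.2) + 809.4 = -4373.7
(Excluded from the current account — capital account: acquisition of foreign patents and trademarks (non-produced assets) 127.0; financial account: foreign purchases of equities on the domestic stock exchange 1561.3, acquisition of a foreign subsidiary by a resident firm (outward FDI) 986.4, inward foreign direct investment in the manufacturing sector 1380.6, foreign purchases of domestic corporate bonds 1935.7.)

-4373.7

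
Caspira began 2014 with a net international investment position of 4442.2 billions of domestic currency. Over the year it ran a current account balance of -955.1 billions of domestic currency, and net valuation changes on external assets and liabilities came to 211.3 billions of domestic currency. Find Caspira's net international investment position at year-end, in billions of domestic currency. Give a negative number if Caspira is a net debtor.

3698.4

Change in NIIP = current account + net valuation change = -955.1 + 211.3 = -743.8
End-of-year NIIP = 4442.2 + (-743.8) = 3698.4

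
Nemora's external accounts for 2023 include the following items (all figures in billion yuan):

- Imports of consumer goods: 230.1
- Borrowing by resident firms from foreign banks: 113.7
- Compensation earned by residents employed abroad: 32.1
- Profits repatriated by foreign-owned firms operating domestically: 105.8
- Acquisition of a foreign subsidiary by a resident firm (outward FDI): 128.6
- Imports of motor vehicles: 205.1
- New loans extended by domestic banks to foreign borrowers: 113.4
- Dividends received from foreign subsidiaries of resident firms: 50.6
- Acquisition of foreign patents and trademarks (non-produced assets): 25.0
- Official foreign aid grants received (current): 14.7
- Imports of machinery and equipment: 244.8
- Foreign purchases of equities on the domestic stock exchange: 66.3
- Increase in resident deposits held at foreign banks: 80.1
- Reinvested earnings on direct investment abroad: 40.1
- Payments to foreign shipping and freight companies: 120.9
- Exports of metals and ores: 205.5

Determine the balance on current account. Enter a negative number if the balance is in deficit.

Goods: -205.1 + 205.5 - 230.1 - 244.8 = -474.5
Services: -120.9
Primary income: 32.1 + 40.1 - 105.8 + 50.6 = 17.0
Secondary income: 14.7
Current account = (-474.5) + (-120.9) + 17.0 + 14.7 = -563.7
(Excluded from the current account — financial account: borrowing by resident firms from foreign banks 113.7, acquisition of a foreign subsidiary by a resident firm (outward FDI) 128.6, new loans extended by domestic banks to foreign borrowers 113.4, foreign purchases of equities on the domestic stock exchange 66.3, increase in resident deposits held at foreign banks 80.1; capital account: acquisition of foreign patents and trademarks (non-produced assets) 25.0.)

-563.7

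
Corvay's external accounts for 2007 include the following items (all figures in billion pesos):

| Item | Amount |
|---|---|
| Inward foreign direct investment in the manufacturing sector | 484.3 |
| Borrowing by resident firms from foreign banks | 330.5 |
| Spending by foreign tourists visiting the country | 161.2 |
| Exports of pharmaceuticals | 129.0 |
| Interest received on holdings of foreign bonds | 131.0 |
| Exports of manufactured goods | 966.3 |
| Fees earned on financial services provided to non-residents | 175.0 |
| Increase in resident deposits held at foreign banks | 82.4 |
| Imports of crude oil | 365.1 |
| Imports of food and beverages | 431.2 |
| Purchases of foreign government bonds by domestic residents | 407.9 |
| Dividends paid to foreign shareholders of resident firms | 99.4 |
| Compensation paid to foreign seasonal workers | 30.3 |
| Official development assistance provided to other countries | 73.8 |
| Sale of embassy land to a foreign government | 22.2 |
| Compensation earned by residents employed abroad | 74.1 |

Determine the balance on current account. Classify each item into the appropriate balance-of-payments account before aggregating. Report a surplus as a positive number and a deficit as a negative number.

Goods: 129.0 - 365.1 + 966.3 - 431.2 = 299.0
Services: 161.2 + 175.0 = 336.2
Primary income: -30.3 - 99.4 + 131.0 + 74.1 = 75.4
Secondary income: -73.8
Current account = 299.0 + 336.2 + 75.4 + (-73.8) = 636.8
(Excluded from the current account — financial account: inward foreign direct investment in the manufacturing sector 484.3, borrowing by resident firms from foreign banks 330.5, increase in resident deposits held at foreign banks 82.4, purchases of foreign government bonds by domestic residents 407.9; capital account: sale of embassy land to a foreign government 22.2.)

636.8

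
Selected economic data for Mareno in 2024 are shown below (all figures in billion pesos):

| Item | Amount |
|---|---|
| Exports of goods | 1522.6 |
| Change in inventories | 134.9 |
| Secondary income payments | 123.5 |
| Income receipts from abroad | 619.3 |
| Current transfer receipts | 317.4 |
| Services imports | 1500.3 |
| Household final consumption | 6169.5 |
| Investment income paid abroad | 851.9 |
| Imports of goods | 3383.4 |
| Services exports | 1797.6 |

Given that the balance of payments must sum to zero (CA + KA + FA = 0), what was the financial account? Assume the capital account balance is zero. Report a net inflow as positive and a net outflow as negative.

1602.2

Goods balance = 1522.6 - 3383.4 = -1860.8
Services balance = 1797.6 - 1500.3 = 297.3
Trade balance (goods + services) = -1860.8 + 297.3 = -1563.5
Net primary income = 619.3 - 851.9 = -232.6
Net secondary income = 317.4 - 123.5 = 193.9
Current account = -1563.5 + (-232.6) + 193.9 = -1602.2
Financial account = -(-1602.2) = 1602.2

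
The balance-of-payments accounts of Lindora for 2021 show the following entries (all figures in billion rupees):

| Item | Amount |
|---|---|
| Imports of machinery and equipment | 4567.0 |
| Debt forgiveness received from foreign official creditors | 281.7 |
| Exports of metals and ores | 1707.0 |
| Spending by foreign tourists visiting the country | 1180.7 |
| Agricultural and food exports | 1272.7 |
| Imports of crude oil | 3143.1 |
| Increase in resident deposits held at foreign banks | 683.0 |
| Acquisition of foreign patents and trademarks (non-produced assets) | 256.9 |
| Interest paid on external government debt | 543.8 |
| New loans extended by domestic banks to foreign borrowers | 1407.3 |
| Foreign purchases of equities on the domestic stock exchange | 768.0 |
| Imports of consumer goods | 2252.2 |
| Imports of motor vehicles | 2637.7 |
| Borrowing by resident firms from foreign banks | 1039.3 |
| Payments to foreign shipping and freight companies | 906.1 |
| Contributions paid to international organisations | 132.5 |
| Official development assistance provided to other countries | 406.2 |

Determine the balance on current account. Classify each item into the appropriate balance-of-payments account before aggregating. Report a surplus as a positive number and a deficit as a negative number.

Goods: -3143.1 - 2637.7 - 2252.2 - 4567.0 + 1707.0 + 1272.7 = -9620.3
Services: -906.1 + 1180.7 = 274.6
Primary income: -543.8
Secondary income: -406.2 - 132.5 = -538.7
Current account = (-9620.3) + 274.6 + (-543.8) + (-538.7) = -10428.2
(Excluded from the current account — capital account: debt forgiveness received from foreign official creditors 281.7, acquisition of foreign patents and trademarks (non-produced assets) 256.9; financial account: increase in resident deposits held at foreign banks 683.0, new loans extended by domestic banks to foreign borrowers 1407.3, foreign purchases of equities on the domestic stock exchange 768.0, borrowing by resident firms from foreign banks 1039.3.)

-10428.2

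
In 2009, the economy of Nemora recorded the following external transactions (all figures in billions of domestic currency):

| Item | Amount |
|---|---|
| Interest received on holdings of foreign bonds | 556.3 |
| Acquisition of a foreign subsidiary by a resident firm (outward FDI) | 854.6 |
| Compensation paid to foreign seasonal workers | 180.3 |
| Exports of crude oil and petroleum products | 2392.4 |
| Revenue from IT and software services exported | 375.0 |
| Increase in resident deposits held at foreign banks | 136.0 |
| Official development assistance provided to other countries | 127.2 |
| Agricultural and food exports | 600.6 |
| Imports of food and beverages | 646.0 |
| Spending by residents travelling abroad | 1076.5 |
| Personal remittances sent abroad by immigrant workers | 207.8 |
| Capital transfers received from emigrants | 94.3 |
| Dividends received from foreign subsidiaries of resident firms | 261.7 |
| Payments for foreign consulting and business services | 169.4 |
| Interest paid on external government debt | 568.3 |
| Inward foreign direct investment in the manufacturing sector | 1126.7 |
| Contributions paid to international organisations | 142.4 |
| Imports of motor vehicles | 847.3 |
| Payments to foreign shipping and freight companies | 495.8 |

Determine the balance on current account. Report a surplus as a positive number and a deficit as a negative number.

-275.0

Goods: -646.0 + 600.6 + 2392.4 - 847.3 = 1499.7
Services: -169.4 - 1076.5 - 495.8 + 375.0 = -1366.7
Primary income: 556.3 + 261.7 - 180.3 - 568.3 = 69.4
Secondary income: -207.8 - 127.2 - 142.4 = -477.4
Current account = 1499.7 + (-1366.7) + 69.4 + (-477.4) = -275.0
(Excluded from the current account — financial account: acquisition of a foreign subsidiary by a resident firm (outward FDI) 854.6, increase in resident deposits held at foreign banks 136.0, inward foreign direct investment in the manufacturing sector 1126.7; capital account: capital transfers received from emigrants 94.3.)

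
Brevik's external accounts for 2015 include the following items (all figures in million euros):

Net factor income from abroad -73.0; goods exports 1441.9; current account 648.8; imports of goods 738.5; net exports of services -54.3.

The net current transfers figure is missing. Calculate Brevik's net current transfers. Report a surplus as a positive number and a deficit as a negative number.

Current account = goods balance + services balance + net primary income + net secondary income
Sum of the known components = 576.1
Net current transfers = CA - (known components) = 648.8 - 576.1 = 72.7

72.7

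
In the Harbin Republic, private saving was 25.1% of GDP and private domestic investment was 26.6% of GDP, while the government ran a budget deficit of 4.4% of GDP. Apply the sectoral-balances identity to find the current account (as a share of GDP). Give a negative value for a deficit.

By the sectoral-balances identity, CA = (S_private - I) + (T - G).
Private balance = 25.1 - 26.6 = -1.5
Government balance (T - G) = -4.4
CA = -1.5 + (-4.4) = -5.9

-5.9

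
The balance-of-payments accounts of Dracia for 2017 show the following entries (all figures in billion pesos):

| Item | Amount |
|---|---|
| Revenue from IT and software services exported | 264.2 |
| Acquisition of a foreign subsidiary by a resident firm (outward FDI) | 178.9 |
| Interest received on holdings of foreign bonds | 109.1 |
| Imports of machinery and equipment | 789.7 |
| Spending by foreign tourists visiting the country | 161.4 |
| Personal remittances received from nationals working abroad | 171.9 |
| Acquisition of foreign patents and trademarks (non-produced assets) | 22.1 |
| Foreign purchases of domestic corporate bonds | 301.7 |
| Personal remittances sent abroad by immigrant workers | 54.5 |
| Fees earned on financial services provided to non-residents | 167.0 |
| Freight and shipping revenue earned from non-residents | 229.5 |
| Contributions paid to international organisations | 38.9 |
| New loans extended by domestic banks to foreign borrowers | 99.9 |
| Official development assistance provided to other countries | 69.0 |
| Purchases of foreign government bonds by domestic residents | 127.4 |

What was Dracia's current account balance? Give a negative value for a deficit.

151.0

Goods: -789.7
Services: 264.2 + 167.0 + 229.5 + 161.4 = 822.1
Primary income: 109.1
Secondary income: -38.9 - 54.5 + 171.9 - 69.0 = 9.5
Current account = (-789.7) + 822.1 + 109.1 + 9.5 = 151.0
(Excluded from the current account — financial account: acquisition of a foreign subsidiary by a resident firm (outward FDI) 178.9, foreign purchases of domestic corporate bonds 301.7, new loans extended by domestic banks to foreign borrowers 99.9, purchases of foreign government bonds by domestic residents 127.4; capital account: acquisition of foreign patents and trademarks (non-produced assets) 22.1.)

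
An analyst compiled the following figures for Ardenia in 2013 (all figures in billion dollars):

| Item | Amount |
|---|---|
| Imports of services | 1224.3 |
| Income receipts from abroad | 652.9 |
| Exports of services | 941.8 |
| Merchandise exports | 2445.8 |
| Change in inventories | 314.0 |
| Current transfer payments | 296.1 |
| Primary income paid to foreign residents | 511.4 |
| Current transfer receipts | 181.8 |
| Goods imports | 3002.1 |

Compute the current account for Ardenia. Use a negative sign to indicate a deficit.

-811.6

Goods balance = 2445.8 - 3002.1 = -556.3
Services balance = 941.8 - 1224.3 = -282.5
Trade balance (goods + services) = -556.3 + (-282.5) = -838.8
Net primary income = 652.9 - 511.4 = 141.5
Net secondary income = 181.8 - 296.1 = -114.3
Current account = -838.8 + 141.5 + (-114.3) = -811.6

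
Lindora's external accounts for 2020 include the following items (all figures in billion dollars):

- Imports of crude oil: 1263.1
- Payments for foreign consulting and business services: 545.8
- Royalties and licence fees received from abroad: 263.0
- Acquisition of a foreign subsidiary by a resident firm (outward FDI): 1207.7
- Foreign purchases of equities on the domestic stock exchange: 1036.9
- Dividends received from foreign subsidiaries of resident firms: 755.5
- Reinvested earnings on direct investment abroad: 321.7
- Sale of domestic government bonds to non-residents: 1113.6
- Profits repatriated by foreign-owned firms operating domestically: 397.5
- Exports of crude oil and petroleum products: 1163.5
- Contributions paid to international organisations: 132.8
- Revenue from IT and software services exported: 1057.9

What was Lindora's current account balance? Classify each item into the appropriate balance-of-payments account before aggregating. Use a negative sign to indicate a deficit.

1222.4

Goods: -1263.1 + 1163.5 = -99.6
Services: 263.0 - 545.8 + 1057.9 = 775.1
Primary income: -397.5 + 755.5 + 321.7 = 679.7
Secondary income: -132.8
Current account = (-99.6) + 775.1 + 679.7 + (-132.8) = 1222.4
(Excluded from the current account — financial account: acquisition of a foreign subsidiary by a resident firm (outward FDI) 1207.7, foreign purchases of equities on the domestic stock exchange 1036.9, sale of domestic government bonds to non-residents 1113.6.)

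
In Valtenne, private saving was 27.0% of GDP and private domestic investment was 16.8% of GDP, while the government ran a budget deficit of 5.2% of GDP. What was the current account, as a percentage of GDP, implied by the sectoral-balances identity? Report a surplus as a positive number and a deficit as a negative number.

By the sectoral-balances identity, CA = (S_private - I) + (T - G).
Private balance = 27.0 - 16.8 = 10.2
Government balance (T - G) = -5.2
CA = 10.2 + (-5.2) = 5.0

5.0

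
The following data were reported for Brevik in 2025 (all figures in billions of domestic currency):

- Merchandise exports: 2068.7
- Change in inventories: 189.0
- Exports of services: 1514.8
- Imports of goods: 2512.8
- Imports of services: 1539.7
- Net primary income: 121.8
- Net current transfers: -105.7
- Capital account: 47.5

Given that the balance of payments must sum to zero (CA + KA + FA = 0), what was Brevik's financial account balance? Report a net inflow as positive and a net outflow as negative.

405.4

Goods balance = 2068.7 - 2512.8 = -444.1
Services balance = 1514.8 - 1539.7 = -24.9
Trade balance (goods + services) = -444.1 + (-24.9) = -469.0
Net primary income = 121.8
Net secondary income = -105.7
Current account = -469.0 + 121.8 + (-105.7) = -452.9
Financial account = -(-452.9 + 47.5) = 405.4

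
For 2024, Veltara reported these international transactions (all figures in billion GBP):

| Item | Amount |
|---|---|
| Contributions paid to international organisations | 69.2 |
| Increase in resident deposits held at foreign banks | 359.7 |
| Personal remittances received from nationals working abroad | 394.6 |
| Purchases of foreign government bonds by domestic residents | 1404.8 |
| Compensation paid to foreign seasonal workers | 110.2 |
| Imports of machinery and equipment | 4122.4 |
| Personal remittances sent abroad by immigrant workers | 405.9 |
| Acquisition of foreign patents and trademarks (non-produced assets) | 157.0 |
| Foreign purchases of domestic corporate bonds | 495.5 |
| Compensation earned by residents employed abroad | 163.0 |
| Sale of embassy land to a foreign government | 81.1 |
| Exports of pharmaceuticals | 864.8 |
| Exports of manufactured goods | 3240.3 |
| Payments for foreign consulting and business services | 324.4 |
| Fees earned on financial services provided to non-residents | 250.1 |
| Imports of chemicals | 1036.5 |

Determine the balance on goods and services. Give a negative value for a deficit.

Goods: -4122.4 - 1036.5 + 3240.3 + 864.8 = -1053.8
Services: 250.1 - 324.4 = -74.3
Trade balance = -1053.8 + (-74.3) = -1128.1
(Excluded from the trade balance — secondary income: contributions paid to international organisations 69.2, personal remittances received from nationals working abroad 394.6, personal remittances sent abroad by immigrant workers 405.9; financial account: increase in resident deposits held at foreign banks 359.7, purchases of foreign government bonds by domestic residents 1404.8, foreign purchases of domestic corporate bonds 495.5; primary income: compensation paid to foreign seasonal workers 110.2, compensation earned by residents employed abroad 163.0; capital account: acquisition of foreign patents and trademarks (non-produced assets) 157.0, sale of embassy land to a foreign government 81.1.)

-1128.1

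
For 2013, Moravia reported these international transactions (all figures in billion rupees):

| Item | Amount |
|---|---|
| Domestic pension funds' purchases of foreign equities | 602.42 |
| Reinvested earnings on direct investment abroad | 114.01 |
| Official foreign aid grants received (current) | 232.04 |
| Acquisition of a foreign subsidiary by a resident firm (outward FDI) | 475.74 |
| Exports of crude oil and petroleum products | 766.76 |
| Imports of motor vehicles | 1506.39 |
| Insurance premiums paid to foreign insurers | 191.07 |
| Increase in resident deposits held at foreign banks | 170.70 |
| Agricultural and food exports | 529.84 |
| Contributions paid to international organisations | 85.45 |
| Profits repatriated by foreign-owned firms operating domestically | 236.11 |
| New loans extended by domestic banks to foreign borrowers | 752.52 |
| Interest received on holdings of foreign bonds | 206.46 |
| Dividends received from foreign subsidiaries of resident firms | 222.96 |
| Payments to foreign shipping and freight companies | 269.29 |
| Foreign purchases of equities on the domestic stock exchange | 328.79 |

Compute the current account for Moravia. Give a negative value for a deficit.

-216.24

Goods: 529.84 - 1506.39 + 766.76 = -209.79
Services: -191.07 - 269.29 = -460.36
Primary income: -236.11 + 222.96 + 114.01 + 206.46 = 307.32
Secondary income: -85.45 + 232.04 = 146.59
Current account = (-209.79) + (-460.36) + 307.32 + 146.59 = -216.24
(Excluded from the current account — financial account: domestic pension funds' purchases of foreign equities 602.42, acquisition of a foreign subsidiary by a resident firm (outward FDI) 475.74, increase in resident deposits held at foreign banks 170.70, new loans extended by domestic banks to foreign borrowers 752.52, foreign purchases of equities on the domestic stock exchange 328.79.)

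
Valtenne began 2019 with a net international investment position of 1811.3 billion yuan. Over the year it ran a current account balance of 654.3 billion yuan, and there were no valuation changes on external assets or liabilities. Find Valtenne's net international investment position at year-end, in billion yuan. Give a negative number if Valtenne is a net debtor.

2465.6

With no valuation effects, change in NIIP = current account = 654.3
End-of-year NIIP = 1811.3 + 654.3 = 2465.6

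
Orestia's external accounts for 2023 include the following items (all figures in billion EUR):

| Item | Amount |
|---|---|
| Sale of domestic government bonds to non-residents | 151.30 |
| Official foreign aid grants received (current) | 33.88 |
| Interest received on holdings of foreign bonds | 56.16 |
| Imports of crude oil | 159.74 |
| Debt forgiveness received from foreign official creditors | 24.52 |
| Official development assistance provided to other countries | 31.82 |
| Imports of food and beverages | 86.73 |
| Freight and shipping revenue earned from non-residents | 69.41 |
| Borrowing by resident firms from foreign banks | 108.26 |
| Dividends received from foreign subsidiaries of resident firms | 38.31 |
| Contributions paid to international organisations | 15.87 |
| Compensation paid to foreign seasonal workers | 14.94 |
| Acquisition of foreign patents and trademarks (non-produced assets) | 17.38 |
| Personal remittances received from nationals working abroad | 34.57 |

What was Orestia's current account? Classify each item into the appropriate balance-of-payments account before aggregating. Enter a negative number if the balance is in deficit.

Goods: -159.74 - 86.73 = -246.47
Services: 69.41
Primary income: 56.16 - 14.94 + 38.31 = 79.53
Secondary income: 33.88 - 31.82 + 34.57 - 15.87 = 20.76
Current account = (-246.47) + 69.41 + 79.53 + 20.76 = -76.77
(Excluded from the current account — financial account: sale of domestic government bonds to non-residents 151.30, borrowing by resident firms from foreign banks 108.26; capital account: debt forgiveness received from foreign official creditors 24.52, acquisition of foreign patents and trademarks (non-produced assets) 17.38.)

-76.77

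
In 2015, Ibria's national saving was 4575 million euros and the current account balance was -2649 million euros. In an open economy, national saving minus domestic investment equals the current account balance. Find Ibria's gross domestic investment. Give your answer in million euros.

7224

I = S - CA = 4575 - (-2649) = 7224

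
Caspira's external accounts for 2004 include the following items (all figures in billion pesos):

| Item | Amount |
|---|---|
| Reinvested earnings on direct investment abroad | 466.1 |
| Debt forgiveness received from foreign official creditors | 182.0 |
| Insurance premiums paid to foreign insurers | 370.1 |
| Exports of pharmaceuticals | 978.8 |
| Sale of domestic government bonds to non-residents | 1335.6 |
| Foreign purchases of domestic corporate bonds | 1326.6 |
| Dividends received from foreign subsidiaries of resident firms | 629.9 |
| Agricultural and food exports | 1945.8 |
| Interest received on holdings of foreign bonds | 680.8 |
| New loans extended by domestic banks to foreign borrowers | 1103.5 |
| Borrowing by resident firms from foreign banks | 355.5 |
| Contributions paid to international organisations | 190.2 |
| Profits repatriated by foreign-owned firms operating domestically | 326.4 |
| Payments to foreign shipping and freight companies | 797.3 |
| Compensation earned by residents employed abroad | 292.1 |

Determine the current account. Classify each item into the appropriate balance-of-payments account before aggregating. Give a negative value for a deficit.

Goods: 1945.8 + 978.8 = 2924.6
Services: -797.3 - 370.1 = -1167.4
Primary income: 466.1 + 629.9 + 680.8 + 292.1 - 326.4 = 1742.5
Secondary income: -190.2
Current account = 2924.6 + (-1167.4) + 1742.5 + (-190.2) = 3309.5
(Excluded from the current account — capital account: debt forgiveness received from foreign official creditors 182.0; financial account: sale of domestic government bonds to non-residents 1335.6, foreign purchases of domestic corporate bonds 1326.6, new loans extended by domestic banks to foreign borrowers 1103.5, borrowing by resident firms from foreign banks 355.5.)

3309.5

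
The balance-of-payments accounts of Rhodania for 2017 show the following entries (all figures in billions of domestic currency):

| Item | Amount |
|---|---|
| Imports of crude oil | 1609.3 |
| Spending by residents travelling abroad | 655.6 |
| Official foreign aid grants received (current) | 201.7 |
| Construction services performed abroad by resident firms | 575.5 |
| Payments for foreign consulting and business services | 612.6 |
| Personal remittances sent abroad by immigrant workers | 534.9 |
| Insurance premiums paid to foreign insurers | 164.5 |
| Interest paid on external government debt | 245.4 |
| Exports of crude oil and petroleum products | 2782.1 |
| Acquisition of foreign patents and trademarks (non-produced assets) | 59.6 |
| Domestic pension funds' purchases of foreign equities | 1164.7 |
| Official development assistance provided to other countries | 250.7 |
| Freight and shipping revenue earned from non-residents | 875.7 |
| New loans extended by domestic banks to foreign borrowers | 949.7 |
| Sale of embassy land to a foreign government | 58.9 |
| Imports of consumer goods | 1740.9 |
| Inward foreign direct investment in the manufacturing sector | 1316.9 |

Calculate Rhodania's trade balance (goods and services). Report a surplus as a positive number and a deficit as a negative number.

-549.6

Goods: -1740.9 + 2782.1 - 1609.3 = -568.1
Services: -164.5 + 575.5 - 612.6 - 655.6 + 875.7 = 18.5
Trade balance = -568.1 + 18.5 = -549.6
(Excluded from the trade balance — secondary income: official foreign aid grants received (current) 201.7, personal remittances sent abroad by immigrant workers 534.9, official development assistance provided to other countries 250.7; primary income: interest paid on external government debt 245.4; capital account: acquisition of foreign patents and trademarks (non-produced assets) 59.6, sale of embassy land to a foreign government 58.9; financial account: domestic pension funds' purchases of foreign equities 1164.7, new loans extended by domestic banks to foreign borrowers 949.7, inward foreign direct investment in the manufacturing sector 1316.9.)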